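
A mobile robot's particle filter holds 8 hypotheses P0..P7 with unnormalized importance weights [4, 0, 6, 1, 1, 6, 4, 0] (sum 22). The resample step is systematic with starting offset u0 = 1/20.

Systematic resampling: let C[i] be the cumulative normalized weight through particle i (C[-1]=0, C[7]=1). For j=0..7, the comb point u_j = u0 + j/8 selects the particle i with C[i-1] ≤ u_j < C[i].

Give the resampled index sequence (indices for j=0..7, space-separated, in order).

0 0 2 2 5 5 5 6

C = [2/11, 2/11, 5/11, 1/2, 6/11, 9/11, 1, 1]
j=0: u_0=1/20 ∈ [0, 2/11) → index 0
j=1: u_1=7/40 ∈ [0, 2/11) → index 0
j=2: u_2=3/10 ∈ [2/11, 5/11) → index 2
j=3: u_3=17/40 ∈ [2/11, 5/11) → index 2
j=4: u_4=11/20 ∈ [6/11, 9/11) → index 5
j=5: u_5=27/40 ∈ [6/11, 9/11) → index 5
j=6: u_6=4/5 ∈ [6/11, 9/11) → index 5
j=7: u_7=37/40 ∈ [9/11, 1) → index 6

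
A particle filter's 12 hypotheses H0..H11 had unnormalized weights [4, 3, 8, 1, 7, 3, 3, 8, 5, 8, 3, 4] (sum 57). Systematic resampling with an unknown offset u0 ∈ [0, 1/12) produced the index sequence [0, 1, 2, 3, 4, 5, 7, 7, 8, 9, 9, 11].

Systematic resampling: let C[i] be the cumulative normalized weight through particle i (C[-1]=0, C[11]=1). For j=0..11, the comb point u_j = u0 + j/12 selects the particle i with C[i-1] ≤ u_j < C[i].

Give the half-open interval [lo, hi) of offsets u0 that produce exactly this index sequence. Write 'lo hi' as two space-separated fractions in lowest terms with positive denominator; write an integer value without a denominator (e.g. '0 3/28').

C = [4/57, 7/57, 5/19, 16/57, 23/57, 26/57, 29/57, 37/57, 14/19, 50/57, 53/57, 1]
j=0 picked index 0: u0 ∈ [0, 4/57)
j=1 picked index 1: u0 ∈ [-1/76, 3/76)
j=2 picked index 2: u0 ∈ [-5/114, 11/114)
j=3 picked index 3: u0 ∈ [1/76, 7/228)
j=4 picked index 4: u0 ∈ [-1/19, 4/57)
j=5 picked index 5: u0 ∈ [-1/76, 3/76)
j=6 picked index 7: u0 ∈ [1/114, 17/114)
j=7 picked index 7: u0 ∈ [-17/228, 5/76)
j=8 picked index 8: u0 ∈ [-1/57, 4/57)
j=9 picked index 9: u0 ∈ [-1/76, 29/228)
j=10 picked index 9: u0 ∈ [-11/114, 5/114)
j=11 picked index 11: u0 ∈ [1/76, 1/12)
intersection: [1/76, 7/228)

1/76 7/228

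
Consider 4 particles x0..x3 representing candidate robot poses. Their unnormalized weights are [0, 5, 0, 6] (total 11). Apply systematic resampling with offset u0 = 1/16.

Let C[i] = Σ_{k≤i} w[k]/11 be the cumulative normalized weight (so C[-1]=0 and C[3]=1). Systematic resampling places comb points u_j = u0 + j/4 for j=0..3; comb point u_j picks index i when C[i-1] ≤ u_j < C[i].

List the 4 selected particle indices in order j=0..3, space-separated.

1 1 3 3

C = [0, 5/11, 5/11, 1]
j=0: u_0=1/16 ∈ [0, 5/11) → index 1
j=1: u_1=5/16 ∈ [0, 5/11) → index 1
j=2: u_2=9/16 ∈ [5/11, 1) → index 3
j=3: u_3=13/16 ∈ [5/11, 1) → index 3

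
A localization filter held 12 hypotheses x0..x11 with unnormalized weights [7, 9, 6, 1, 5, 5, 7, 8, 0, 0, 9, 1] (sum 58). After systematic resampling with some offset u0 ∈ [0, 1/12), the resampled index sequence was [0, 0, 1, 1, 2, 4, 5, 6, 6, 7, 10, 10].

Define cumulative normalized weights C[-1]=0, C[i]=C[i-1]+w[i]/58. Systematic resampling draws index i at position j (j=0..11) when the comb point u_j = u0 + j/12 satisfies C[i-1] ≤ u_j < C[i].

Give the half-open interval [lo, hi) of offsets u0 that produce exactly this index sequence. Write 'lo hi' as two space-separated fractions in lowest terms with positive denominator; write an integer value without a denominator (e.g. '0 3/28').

0 2/87

C = [7/58, 8/29, 11/29, 23/58, 14/29, 33/58, 20/29, 24/29, 24/29, 24/29, 57/58, 1]
j=0 picked index 0: u0 ∈ [0, 7/58)
j=1 picked index 0: u0 ∈ [-1/12, 13/348)
j=2 picked index 1: u0 ∈ [-4/87, 19/174)
j=3 picked index 1: u0 ∈ [-15/116, 3/116)
j=4 picked index 2: u0 ∈ [-5/87, 4/87)
j=5 picked index 4: u0 ∈ [-7/348, 23/348)
j=6 picked index 5: u0 ∈ [-1/58, 2/29)
j=7 picked index 6: u0 ∈ [-5/348, 37/348)
j=8 picked index 6: u0 ∈ [-17/174, 2/87)
j=9 picked index 7: u0 ∈ [-7/116, 9/116)
j=10 picked index 10: u0 ∈ [-1/174, 13/87)
j=11 picked index 10: u0 ∈ [-31/348, 23/348)
intersection: [0, 2/87)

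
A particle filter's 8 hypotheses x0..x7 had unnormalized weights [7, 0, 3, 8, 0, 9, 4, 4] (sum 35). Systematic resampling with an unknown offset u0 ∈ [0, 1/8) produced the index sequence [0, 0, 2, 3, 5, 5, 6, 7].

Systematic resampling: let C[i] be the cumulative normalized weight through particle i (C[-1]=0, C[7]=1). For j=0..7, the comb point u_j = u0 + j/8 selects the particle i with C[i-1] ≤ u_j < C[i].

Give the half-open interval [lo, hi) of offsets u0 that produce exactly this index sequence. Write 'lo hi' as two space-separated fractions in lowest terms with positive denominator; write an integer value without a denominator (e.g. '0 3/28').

3/140 1/28

C = [1/5, 1/5, 2/7, 18/35, 18/35, 27/35, 31/35, 1]
j=0 picked index 0: u0 ∈ [0, 1/5)
j=1 picked index 0: u0 ∈ [-1/8, 3/40)
j=2 picked index 2: u0 ∈ [-1/20, 1/28)
j=3 picked index 3: u0 ∈ [-5/56, 39/280)
j=4 picked index 5: u0 ∈ [1/70, 19/70)
j=5 picked index 5: u0 ∈ [-31/280, 41/280)
j=6 picked index 6: u0 ∈ [3/140, 19/140)
j=7 picked index 7: u0 ∈ [3/280, 1/8)
intersection: [3/140, 1/28)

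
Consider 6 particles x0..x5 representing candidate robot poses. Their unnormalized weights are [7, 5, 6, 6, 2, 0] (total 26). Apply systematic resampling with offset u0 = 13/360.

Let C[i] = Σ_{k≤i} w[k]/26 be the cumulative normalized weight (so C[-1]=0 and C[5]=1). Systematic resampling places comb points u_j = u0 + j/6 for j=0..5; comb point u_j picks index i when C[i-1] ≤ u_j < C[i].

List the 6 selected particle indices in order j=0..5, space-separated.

C = [7/26, 6/13, 9/13, 12/13, 1, 1]
j=0: u_0=13/360 ∈ [0, 7/26) → index 0
j=1: u_1=73/360 ∈ [0, 7/26) → index 0
j=2: u_2=133/360 ∈ [7/26, 6/13) → index 1
j=3: u_3=193/360 ∈ [6/13, 9/13) → index 2
j=4: u_4=253/360 ∈ [9/13, 12/13) → index 3
j=5: u_5=313/360 ∈ [9/13, 12/13) → index 3

0 0 1 2 3 3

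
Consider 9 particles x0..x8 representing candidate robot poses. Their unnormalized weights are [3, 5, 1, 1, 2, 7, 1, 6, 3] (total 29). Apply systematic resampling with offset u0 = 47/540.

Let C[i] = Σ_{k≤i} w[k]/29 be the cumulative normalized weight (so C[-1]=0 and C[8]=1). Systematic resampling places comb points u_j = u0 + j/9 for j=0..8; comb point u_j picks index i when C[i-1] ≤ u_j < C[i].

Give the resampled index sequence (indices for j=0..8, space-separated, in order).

C = [3/29, 8/29, 9/29, 10/29, 12/29, 19/29, 20/29, 26/29, 1]
j=0: u_0=47/540 ∈ [0, 3/29) → index 0
j=1: u_1=107/540 ∈ [3/29, 8/29) → index 1
j=2: u_2=167/540 ∈ [8/29, 9/29) → index 2
j=3: u_3=227/540 ∈ [12/29, 19/29) → index 5
j=4: u_4=287/540 ∈ [12/29, 19/29) → index 5
j=5: u_5=347/540 ∈ [12/29, 19/29) → index 5
j=6: u_6=407/540 ∈ [20/29, 26/29) → index 7
j=7: u_7=467/540 ∈ [20/29, 26/29) → index 7
j=8: u_8=527/540 ∈ [26/29, 1) → index 8

0 1 2 5 5 5 7 7 8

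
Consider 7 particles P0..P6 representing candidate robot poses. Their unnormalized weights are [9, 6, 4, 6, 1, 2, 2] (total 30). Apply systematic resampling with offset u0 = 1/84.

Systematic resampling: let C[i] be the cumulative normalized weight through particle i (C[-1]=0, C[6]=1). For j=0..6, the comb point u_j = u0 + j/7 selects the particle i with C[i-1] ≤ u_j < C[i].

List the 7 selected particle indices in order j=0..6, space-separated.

C = [3/10, 1/2, 19/30, 5/6, 13/15, 14/15, 1]
j=0: u_0=1/84 ∈ [0, 3/10) → index 0
j=1: u_1=13/84 ∈ [0, 3/10) → index 0
j=2: u_2=25/84 ∈ [0, 3/10) → index 0
j=3: u_3=37/84 ∈ [3/10, 1/2) → index 1
j=4: u_4=7/12 ∈ [1/2, 19/30) → index 2
j=5: u_5=61/84 ∈ [19/30, 5/6) → index 3
j=6: u_6=73/84 ∈ [13/15, 14/15) → index 5

0 0 0 1 2 3 5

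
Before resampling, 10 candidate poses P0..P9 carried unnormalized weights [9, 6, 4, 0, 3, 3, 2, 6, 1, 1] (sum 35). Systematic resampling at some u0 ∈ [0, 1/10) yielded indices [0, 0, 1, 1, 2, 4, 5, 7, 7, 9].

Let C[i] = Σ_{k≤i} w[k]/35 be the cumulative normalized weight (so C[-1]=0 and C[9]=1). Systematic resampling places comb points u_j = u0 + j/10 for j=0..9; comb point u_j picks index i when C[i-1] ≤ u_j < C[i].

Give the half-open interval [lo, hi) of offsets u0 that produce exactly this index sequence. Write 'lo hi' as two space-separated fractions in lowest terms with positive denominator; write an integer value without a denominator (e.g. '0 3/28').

C = [9/35, 3/7, 19/35, 19/35, 22/35, 5/7, 27/35, 33/35, 34/35, 1]
j=0 picked index 0: u0 ∈ [0, 9/35)
j=1 picked index 0: u0 ∈ [-1/10, 11/70)
j=2 picked index 1: u0 ∈ [2/35, 8/35)
j=3 picked index 1: u0 ∈ [-3/70, 9/70)
j=4 picked index 2: u0 ∈ [1/35, 1/7)
j=5 picked index 4: u0 ∈ [3/70, 9/70)
j=6 picked index 5: u0 ∈ [1/35, 4/35)
j=7 picked index 7: u0 ∈ [1/14, 17/70)
j=8 picked index 7: u0 ∈ [-1/35, 1/7)
j=9 picked index 9: u0 ∈ [1/14, 1/10)
intersection: [1/14, 1/10)

1/14 1/10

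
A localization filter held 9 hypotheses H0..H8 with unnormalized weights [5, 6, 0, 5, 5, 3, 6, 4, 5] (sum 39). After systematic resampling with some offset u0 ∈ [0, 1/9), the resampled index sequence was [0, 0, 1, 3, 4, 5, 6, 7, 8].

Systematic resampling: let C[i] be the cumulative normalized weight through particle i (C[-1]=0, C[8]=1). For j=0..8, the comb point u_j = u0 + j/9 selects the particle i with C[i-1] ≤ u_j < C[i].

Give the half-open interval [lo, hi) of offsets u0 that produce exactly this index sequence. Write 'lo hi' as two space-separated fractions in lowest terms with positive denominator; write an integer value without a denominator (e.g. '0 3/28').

0 2/117

C = [5/39, 11/39, 11/39, 16/39, 7/13, 8/13, 10/13, 34/39, 1]
j=0 picked index 0: u0 ∈ [0, 5/39)
j=1 picked index 0: u0 ∈ [-1/9, 2/117)
j=2 picked index 1: u0 ∈ [-11/117, 7/117)
j=3 picked index 3: u0 ∈ [-2/39, 1/13)
j=4 picked index 4: u0 ∈ [-4/117, 11/117)
j=5 picked index 5: u0 ∈ [-2/117, 7/117)
j=6 picked index 6: u0 ∈ [-2/39, 4/39)
j=7 picked index 7: u0 ∈ [-1/117, 11/117)
j=8 picked index 8: u0 ∈ [-2/117, 1/9)
intersection: [0, 2/117)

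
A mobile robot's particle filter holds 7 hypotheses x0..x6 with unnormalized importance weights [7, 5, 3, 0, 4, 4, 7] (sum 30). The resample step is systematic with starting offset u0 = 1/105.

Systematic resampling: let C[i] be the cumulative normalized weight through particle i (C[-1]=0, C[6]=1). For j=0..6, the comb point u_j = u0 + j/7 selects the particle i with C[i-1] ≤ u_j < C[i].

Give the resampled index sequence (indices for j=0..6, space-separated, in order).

0 0 1 2 4 5 6

C = [7/30, 2/5, 1/2, 1/2, 19/30, 23/30, 1]
j=0: u_0=1/105 ∈ [0, 7/30) → index 0
j=1: u_1=16/105 ∈ [0, 7/30) → index 0
j=2: u_2=31/105 ∈ [7/30, 2/5) → index 1
j=3: u_3=46/105 ∈ [2/5, 1/2) → index 2
j=4: u_4=61/105 ∈ [1/2, 19/30) → index 4
j=5: u_5=76/105 ∈ [19/30, 23/30) → index 5
j=6: u_6=13/15 ∈ [23/30, 1) → index 6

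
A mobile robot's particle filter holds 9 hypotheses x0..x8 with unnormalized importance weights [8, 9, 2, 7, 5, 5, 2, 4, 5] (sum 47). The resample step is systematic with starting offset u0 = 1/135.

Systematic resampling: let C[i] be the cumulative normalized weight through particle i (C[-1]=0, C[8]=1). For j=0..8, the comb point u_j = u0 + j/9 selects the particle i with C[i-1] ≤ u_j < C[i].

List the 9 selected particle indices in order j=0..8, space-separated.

C = [8/47, 17/47, 19/47, 26/47, 31/47, 36/47, 38/47, 42/47, 1]
j=0: u_0=1/135 ∈ [0, 8/47) → index 0
j=1: u_1=16/135 ∈ [0, 8/47) → index 0
j=2: u_2=31/135 ∈ [8/47, 17/47) → index 1
j=3: u_3=46/135 ∈ [8/47, 17/47) → index 1
j=4: u_4=61/135 ∈ [19/47, 26/47) → index 3
j=5: u_5=76/135 ∈ [26/47, 31/47) → index 4
j=6: u_6=91/135 ∈ [31/47, 36/47) → index 5
j=7: u_7=106/135 ∈ [36/47, 38/47) → index 6
j=8: u_8=121/135 ∈ [42/47, 1) → index 8

0 0 1 1 3 4 5 6 8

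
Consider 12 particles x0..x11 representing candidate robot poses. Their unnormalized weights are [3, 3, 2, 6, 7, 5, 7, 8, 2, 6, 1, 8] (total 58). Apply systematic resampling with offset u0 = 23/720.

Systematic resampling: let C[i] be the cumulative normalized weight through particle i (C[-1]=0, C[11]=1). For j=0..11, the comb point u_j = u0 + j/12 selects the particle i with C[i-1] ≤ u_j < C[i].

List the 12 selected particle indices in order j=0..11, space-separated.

0 2 3 4 5 6 6 7 7 9 11 11

C = [3/58, 3/29, 4/29, 7/29, 21/58, 13/29, 33/58, 41/58, 43/58, 49/58, 25/29, 1]
j=0: u_0=23/720 ∈ [0, 3/58) → index 0
j=1: u_1=83/720 ∈ [3/29, 4/29) → index 2
j=2: u_2=143/720 ∈ [4/29, 7/29) → index 3
j=3: u_3=203/720 ∈ [7/29, 21/58) → index 4
j=4: u_4=263/720 ∈ [21/58, 13/29) → index 5
j=5: u_5=323/720 ∈ [13/29, 33/58) → index 6
j=6: u_6=383/720 ∈ [13/29, 33/58) → index 6
j=7: u_7=443/720 ∈ [33/58, 41/58) → index 7
j=8: u_8=503/720 ∈ [33/58, 41/58) → index 7
j=9: u_9=563/720 ∈ [43/58, 49/58) → index 9
j=10: u_10=623/720 ∈ [25/29, 1) → index 11
j=11: u_11=683/720 ∈ [25/29, 1) → index 11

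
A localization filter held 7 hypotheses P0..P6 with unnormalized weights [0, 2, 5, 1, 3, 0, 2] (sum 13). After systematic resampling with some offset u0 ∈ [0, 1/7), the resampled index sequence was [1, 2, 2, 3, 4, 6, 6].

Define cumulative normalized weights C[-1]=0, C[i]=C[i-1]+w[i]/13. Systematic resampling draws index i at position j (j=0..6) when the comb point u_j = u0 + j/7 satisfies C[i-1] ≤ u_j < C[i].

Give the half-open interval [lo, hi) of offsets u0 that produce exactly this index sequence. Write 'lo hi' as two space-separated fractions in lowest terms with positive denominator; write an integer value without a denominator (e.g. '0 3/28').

C = [0, 2/13, 7/13, 8/13, 11/13, 11/13, 1]
j=0 picked index 1: u0 ∈ [0, 2/13)
j=1 picked index 2: u0 ∈ [1/91, 36/91)
j=2 picked index 2: u0 ∈ [-12/91, 23/91)
j=3 picked index 3: u0 ∈ [10/91, 17/91)
j=4 picked index 4: u0 ∈ [4/91, 25/91)
j=5 picked index 6: u0 ∈ [12/91, 2/7)
j=6 picked index 6: u0 ∈ [-1/91, 1/7)
intersection: [12/91, 1/7)

12/91 1/7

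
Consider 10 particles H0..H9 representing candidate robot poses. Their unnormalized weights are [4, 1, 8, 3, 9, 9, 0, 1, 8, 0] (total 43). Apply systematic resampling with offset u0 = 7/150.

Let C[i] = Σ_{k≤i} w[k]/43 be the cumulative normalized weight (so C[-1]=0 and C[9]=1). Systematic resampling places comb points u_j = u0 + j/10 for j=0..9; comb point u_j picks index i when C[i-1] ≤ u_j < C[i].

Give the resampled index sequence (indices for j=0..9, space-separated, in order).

0 2 2 3 4 4 5 5 8 8

C = [4/43, 5/43, 13/43, 16/43, 25/43, 34/43, 34/43, 35/43, 1, 1]
j=0: u_0=7/150 ∈ [0, 4/43) → index 0
j=1: u_1=11/75 ∈ [5/43, 13/43) → index 2
j=2: u_2=37/150 ∈ [5/43, 13/43) → index 2
j=3: u_3=26/75 ∈ [13/43, 16/43) → index 3
j=4: u_4=67/150 ∈ [16/43, 25/43) → index 4
j=5: u_5=41/75 ∈ [16/43, 25/43) → index 4
j=6: u_6=97/150 ∈ [25/43, 34/43) → index 5
j=7: u_7=56/75 ∈ [25/43, 34/43) → index 5
j=8: u_8=127/150 ∈ [35/43, 1) → index 8
j=9: u_9=71/75 ∈ [35/43, 1) → index 8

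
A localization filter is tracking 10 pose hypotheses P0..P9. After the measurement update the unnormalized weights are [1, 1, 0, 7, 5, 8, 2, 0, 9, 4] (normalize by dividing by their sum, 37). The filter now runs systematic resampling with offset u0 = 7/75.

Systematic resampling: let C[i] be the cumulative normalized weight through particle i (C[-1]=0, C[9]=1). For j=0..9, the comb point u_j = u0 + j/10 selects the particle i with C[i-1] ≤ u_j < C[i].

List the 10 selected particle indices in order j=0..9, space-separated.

C = [1/37, 2/37, 2/37, 9/37, 14/37, 22/37, 24/37, 24/37, 33/37, 1]
j=0: u_0=7/75 ∈ [2/37, 9/37) → index 3
j=1: u_1=29/150 ∈ [2/37, 9/37) → index 3
j=2: u_2=22/75 ∈ [9/37, 14/37) → index 4
j=3: u_3=59/150 ∈ [14/37, 22/37) → index 5
j=4: u_4=37/75 ∈ [14/37, 22/37) → index 5
j=5: u_5=89/150 ∈ [14/37, 22/37) → index 5
j=6: u_6=52/75 ∈ [24/37, 33/37) → index 8
j=7: u_7=119/150 ∈ [24/37, 33/37) → index 8
j=8: u_8=67/75 ∈ [33/37, 1) → index 9
j=9: u_9=149/150 ∈ [33/37, 1) → index 9

3 3 4 5 5 5 8 8 9 9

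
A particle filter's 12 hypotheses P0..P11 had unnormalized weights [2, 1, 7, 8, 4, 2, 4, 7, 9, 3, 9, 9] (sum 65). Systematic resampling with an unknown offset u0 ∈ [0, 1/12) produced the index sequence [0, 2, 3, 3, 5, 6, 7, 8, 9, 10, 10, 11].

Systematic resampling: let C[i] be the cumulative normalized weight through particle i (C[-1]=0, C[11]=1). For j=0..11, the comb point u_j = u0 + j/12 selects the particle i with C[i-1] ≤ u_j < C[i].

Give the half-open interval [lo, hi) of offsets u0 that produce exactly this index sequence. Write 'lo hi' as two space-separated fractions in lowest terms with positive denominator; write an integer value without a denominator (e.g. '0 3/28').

C = [2/65, 3/65, 2/13, 18/65, 22/65, 24/65, 28/65, 7/13, 44/65, 47/65, 56/65, 1]
j=0 picked index 0: u0 ∈ [0, 2/65)
j=1 picked index 2: u0 ∈ [-29/780, 11/156)
j=2 picked index 3: u0 ∈ [-1/78, 43/390)
j=3 picked index 3: u0 ∈ [-5/52, 7/260)
j=4 picked index 5: u0 ∈ [1/195, 7/195)
j=5 picked index 6: u0 ∈ [-37/780, 11/780)
j=6 picked index 7: u0 ∈ [-9/130, 1/26)
j=7 picked index 8: u0 ∈ [-7/156, 73/780)
j=8 picked index 9: u0 ∈ [2/195, 11/195)
j=9 picked index 10: u0 ∈ [-7/260, 29/260)
j=10 picked index 10: u0 ∈ [-43/390, 11/390)
j=11 picked index 11: u0 ∈ [-43/780, 1/12)
intersection: [2/195, 11/780)

2/195 11/780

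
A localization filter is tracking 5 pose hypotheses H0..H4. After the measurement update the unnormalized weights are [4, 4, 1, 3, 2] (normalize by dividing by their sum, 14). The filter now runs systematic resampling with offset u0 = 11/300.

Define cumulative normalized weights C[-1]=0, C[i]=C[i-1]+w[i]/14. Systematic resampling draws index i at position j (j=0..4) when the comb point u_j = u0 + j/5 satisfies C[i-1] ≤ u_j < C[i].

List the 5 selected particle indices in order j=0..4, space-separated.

0 0 1 2 3

C = [2/7, 4/7, 9/14, 6/7, 1]
j=0: u_0=11/300 ∈ [0, 2/7) → index 0
j=1: u_1=71/300 ∈ [0, 2/7) → index 0
j=2: u_2=131/300 ∈ [2/7, 4/7) → index 1
j=3: u_3=191/300 ∈ [4/7, 9/14) → index 2
j=4: u_4=251/300 ∈ [9/14, 6/7) → index 3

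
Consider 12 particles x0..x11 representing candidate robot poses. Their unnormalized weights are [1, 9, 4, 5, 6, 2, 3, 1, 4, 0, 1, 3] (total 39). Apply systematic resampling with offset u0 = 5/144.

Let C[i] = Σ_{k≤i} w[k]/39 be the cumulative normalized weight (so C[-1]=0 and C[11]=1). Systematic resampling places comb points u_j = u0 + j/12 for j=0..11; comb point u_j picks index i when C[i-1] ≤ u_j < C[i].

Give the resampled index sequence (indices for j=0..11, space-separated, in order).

1 1 1 2 3 3 4 4 6 7 8 11

C = [1/39, 10/39, 14/39, 19/39, 25/39, 9/13, 10/13, 31/39, 35/39, 35/39, 12/13, 1]
j=0: u_0=5/144 ∈ [1/39, 10/39) → index 1
j=1: u_1=17/144 ∈ [1/39, 10/39) → index 1
j=2: u_2=29/144 ∈ [1/39, 10/39) → index 1
j=3: u_3=41/144 ∈ [10/39, 14/39) → index 2
j=4: u_4=53/144 ∈ [14/39, 19/39) → index 3
j=5: u_5=65/144 ∈ [14/39, 19/39) → index 3
j=6: u_6=77/144 ∈ [19/39, 25/39) → index 4
j=7: u_7=89/144 ∈ [19/39, 25/39) → index 4
j=8: u_8=101/144 ∈ [9/13, 10/13) → index 6
j=9: u_9=113/144 ∈ [10/13, 31/39) → index 7
j=10: u_10=125/144 ∈ [31/39, 35/39) → index 8
j=11: u_11=137/144 ∈ [12/13, 1) → index 11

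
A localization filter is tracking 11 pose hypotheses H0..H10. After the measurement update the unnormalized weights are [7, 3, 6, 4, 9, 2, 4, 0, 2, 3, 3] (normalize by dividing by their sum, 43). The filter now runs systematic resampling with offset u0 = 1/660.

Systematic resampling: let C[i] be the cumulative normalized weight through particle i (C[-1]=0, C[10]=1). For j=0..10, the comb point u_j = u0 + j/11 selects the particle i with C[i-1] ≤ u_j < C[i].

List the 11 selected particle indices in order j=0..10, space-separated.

0 0 1 2 2 3 4 4 6 8 9

C = [7/43, 10/43, 16/43, 20/43, 29/43, 31/43, 35/43, 35/43, 37/43, 40/43, 1]
j=0: u_0=1/660 ∈ [0, 7/43) → index 0
j=1: u_1=61/660 ∈ [0, 7/43) → index 0
j=2: u_2=11/60 ∈ [7/43, 10/43) → index 1
j=3: u_3=181/660 ∈ [10/43, 16/43) → index 2
j=4: u_4=241/660 ∈ [10/43, 16/43) → index 2
j=5: u_5=301/660 ∈ [16/43, 20/43) → index 3
j=6: u_6=361/660 ∈ [20/43, 29/43) → index 4
j=7: u_7=421/660 ∈ [20/43, 29/43) → index 4
j=8: u_8=481/660 ∈ [31/43, 35/43) → index 6
j=9: u_9=541/660 ∈ [35/43, 37/43) → index 8
j=10: u_10=601/660 ∈ [37/43, 40/43) → index 9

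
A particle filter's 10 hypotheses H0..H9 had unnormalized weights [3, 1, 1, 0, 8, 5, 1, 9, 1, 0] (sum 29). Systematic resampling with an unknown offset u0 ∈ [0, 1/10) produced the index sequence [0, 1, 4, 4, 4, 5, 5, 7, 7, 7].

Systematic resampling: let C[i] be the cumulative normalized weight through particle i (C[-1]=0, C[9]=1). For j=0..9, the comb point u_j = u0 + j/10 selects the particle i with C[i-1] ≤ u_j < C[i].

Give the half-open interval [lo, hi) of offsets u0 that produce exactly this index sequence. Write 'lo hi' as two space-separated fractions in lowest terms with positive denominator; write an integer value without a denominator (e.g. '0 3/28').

1/290 3/145

C = [3/29, 4/29, 5/29, 5/29, 13/29, 18/29, 19/29, 28/29, 1, 1]
j=0 picked index 0: u0 ∈ [0, 3/29)
j=1 picked index 1: u0 ∈ [1/290, 11/290)
j=2 picked index 4: u0 ∈ [-4/145, 36/145)
j=3 picked index 4: u0 ∈ [-37/290, 43/290)
j=4 picked index 4: u0 ∈ [-33/145, 7/145)
j=5 picked index 5: u0 ∈ [-3/58, 7/58)
j=6 picked index 5: u0 ∈ [-22/145, 3/145)
j=7 picked index 7: u0 ∈ [-13/290, 77/290)
j=8 picked index 7: u0 ∈ [-21/145, 24/145)
j=9 picked index 7: u0 ∈ [-71/290, 19/290)
intersection: [1/290, 3/145)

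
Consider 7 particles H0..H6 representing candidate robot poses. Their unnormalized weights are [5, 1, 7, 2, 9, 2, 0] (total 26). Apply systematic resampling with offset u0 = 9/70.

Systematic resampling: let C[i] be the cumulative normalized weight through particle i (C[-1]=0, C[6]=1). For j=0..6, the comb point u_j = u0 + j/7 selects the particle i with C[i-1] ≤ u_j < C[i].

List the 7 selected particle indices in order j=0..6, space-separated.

C = [5/26, 3/13, 1/2, 15/26, 12/13, 1, 1]
j=0: u_0=9/70 ∈ [0, 5/26) → index 0
j=1: u_1=19/70 ∈ [3/13, 1/2) → index 2
j=2: u_2=29/70 ∈ [3/13, 1/2) → index 2
j=3: u_3=39/70 ∈ [1/2, 15/26) → index 3
j=4: u_4=7/10 ∈ [15/26, 12/13) → index 4
j=5: u_5=59/70 ∈ [15/26, 12/13) → index 4
j=6: u_6=69/70 ∈ [12/13, 1) → index 5

0 2 2 3 4 4 5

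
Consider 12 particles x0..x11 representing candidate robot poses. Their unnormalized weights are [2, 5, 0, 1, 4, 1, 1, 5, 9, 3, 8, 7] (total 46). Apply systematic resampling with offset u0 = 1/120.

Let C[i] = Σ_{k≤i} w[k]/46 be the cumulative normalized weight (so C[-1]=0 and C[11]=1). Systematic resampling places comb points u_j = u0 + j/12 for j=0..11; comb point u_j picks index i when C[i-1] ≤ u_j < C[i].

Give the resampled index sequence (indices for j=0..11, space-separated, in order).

0 1 4 4 7 8 8 8 10 10 10 11

C = [1/23, 7/46, 7/46, 4/23, 6/23, 13/46, 7/23, 19/46, 14/23, 31/46, 39/46, 1]
j=0: u_0=1/120 ∈ [0, 1/23) → index 0
j=1: u_1=11/120 ∈ [1/23, 7/46) → index 1
j=2: u_2=7/40 ∈ [4/23, 6/23) → index 4
j=3: u_3=31/120 ∈ [4/23, 6/23) → index 4
j=4: u_4=41/120 ∈ [7/23, 19/46) → index 7
j=5: u_5=17/40 ∈ [19/46, 14/23) → index 8
j=6: u_6=61/120 ∈ [19/46, 14/23) → index 8
j=7: u_7=71/120 ∈ [19/46, 14/23) → index 8
j=8: u_8=27/40 ∈ [31/46, 39/46) → index 10
j=9: u_9=91/120 ∈ [31/46, 39/46) → index 10
j=10: u_10=101/120 ∈ [31/46, 39/46) → index 10
j=11: u_11=37/40 ∈ [39/46, 1) → index 11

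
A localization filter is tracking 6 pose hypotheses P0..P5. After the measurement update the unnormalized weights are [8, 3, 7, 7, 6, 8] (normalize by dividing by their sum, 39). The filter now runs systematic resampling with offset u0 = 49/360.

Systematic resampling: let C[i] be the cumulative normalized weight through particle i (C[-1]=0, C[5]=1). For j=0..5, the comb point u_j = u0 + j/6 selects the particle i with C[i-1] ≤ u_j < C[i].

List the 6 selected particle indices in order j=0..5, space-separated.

C = [8/39, 11/39, 6/13, 25/39, 31/39, 1]
j=0: u_0=49/360 ∈ [0, 8/39) → index 0
j=1: u_1=109/360 ∈ [11/39, 6/13) → index 2
j=2: u_2=169/360 ∈ [6/13, 25/39) → index 3
j=3: u_3=229/360 ∈ [6/13, 25/39) → index 3
j=4: u_4=289/360 ∈ [31/39, 1) → index 5
j=5: u_5=349/360 ∈ [31/39, 1) → index 5

0 2 3 3 5 5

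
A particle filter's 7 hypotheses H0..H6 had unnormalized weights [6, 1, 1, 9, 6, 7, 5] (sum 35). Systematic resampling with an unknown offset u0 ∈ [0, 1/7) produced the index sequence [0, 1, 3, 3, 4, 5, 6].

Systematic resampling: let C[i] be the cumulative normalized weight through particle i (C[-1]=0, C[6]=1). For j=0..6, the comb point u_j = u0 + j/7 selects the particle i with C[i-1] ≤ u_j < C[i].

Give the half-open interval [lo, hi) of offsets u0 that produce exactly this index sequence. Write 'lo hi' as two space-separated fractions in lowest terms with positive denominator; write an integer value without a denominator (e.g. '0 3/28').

C = [6/35, 1/5, 8/35, 17/35, 23/35, 6/7, 1]
j=0 picked index 0: u0 ∈ [0, 6/35)
j=1 picked index 1: u0 ∈ [1/35, 2/35)
j=2 picked index 3: u0 ∈ [-2/35, 1/5)
j=3 picked index 3: u0 ∈ [-1/5, 2/35)
j=4 picked index 4: u0 ∈ [-3/35, 3/35)
j=5 picked index 5: u0 ∈ [-2/35, 1/7)
j=6 picked index 6: u0 ∈ [0, 1/7)
intersection: [1/35, 2/35)

1/35 2/35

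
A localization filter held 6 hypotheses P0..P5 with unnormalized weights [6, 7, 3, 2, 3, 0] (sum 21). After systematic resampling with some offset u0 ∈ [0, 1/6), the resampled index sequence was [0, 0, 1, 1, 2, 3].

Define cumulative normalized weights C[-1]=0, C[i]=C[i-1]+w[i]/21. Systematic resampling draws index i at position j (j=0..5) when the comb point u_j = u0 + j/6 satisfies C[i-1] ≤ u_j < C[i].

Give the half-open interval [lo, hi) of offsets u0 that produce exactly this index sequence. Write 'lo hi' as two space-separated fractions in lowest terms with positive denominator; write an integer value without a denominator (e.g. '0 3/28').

C = [2/7, 13/21, 16/21, 6/7, 1, 1]
j=0 picked index 0: u0 ∈ [0, 2/7)
j=1 picked index 0: u0 ∈ [-1/6, 5/42)
j=2 picked index 1: u0 ∈ [-1/21, 2/7)
j=3 picked index 1: u0 ∈ [-3/14, 5/42)
j=4 picked index 2: u0 ∈ [-1/21, 2/21)
j=5 picked index 3: u0 ∈ [-1/14, 1/42)
intersection: [0, 1/42)

0 1/42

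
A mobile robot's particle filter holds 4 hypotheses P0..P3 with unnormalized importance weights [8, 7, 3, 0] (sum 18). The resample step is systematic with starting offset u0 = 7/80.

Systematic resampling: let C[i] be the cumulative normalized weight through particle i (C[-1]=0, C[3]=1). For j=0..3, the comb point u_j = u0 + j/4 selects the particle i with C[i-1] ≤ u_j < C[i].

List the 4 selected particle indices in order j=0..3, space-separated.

C = [4/9, 5/6, 1, 1]
j=0: u_0=7/80 ∈ [0, 4/9) → index 0
j=1: u_1=27/80 ∈ [0, 4/9) → index 0
j=2: u_2=47/80 ∈ [4/9, 5/6) → index 1
j=3: u_3=67/80 ∈ [5/6, 1) → index 2

0 0 1 2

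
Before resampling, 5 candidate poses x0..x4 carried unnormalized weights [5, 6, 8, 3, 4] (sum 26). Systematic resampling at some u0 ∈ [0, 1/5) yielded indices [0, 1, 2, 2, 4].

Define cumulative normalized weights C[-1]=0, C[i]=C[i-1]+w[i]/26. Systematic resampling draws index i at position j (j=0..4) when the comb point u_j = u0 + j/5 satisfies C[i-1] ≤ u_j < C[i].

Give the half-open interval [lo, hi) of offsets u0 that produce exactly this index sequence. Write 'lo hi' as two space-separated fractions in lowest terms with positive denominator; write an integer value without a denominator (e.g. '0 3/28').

3/65 17/130

C = [5/26, 11/26, 19/26, 11/13, 1]
j=0 picked index 0: u0 ∈ [0, 5/26)
j=1 picked index 1: u0 ∈ [-1/130, 29/130)
j=2 picked index 2: u0 ∈ [3/130, 43/130)
j=3 picked index 2: u0 ∈ [-23/130, 17/130)
j=4 picked index 4: u0 ∈ [3/65, 1/5)
intersection: [3/65, 17/130)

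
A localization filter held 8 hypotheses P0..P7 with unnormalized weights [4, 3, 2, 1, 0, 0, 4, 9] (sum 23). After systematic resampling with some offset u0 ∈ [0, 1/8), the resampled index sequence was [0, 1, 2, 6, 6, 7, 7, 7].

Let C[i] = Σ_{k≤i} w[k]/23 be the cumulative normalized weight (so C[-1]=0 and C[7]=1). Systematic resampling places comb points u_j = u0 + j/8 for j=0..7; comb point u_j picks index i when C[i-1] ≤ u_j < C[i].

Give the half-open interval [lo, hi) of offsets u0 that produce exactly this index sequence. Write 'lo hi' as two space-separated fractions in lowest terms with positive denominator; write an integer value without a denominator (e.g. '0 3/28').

C = [4/23, 7/23, 9/23, 10/23, 10/23, 10/23, 14/23, 1]
j=0 picked index 0: u0 ∈ [0, 4/23)
j=1 picked index 1: u0 ∈ [9/184, 33/184)
j=2 picked index 2: u0 ∈ [5/92, 13/92)
j=3 picked index 6: u0 ∈ [11/184, 43/184)
j=4 picked index 6: u0 ∈ [-3/46, 5/46)
j=5 picked index 7: u0 ∈ [-3/184, 3/8)
j=6 picked index 7: u0 ∈ [-13/92, 1/4)
j=7 picked index 7: u0 ∈ [-49/184, 1/8)
intersection: [11/184, 5/46)

11/184 5/46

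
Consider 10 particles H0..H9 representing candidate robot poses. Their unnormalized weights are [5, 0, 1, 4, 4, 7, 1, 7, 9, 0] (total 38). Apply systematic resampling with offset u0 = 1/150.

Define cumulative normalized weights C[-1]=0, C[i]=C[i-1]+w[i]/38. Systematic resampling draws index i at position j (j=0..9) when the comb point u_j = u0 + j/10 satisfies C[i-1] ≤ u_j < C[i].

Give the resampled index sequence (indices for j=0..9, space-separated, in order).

0 0 3 4 5 5 7 7 8 8

C = [5/38, 5/38, 3/19, 5/19, 7/19, 21/38, 11/19, 29/38, 1, 1]
j=0: u_0=1/150 ∈ [0, 5/38) → index 0
j=1: u_1=8/75 ∈ [0, 5/38) → index 0
j=2: u_2=31/150 ∈ [3/19, 5/19) → index 3
j=3: u_3=23/75 ∈ [5/19, 7/19) → index 4
j=4: u_4=61/150 ∈ [7/19, 21/38) → index 5
j=5: u_5=38/75 ∈ [7/19, 21/38) → index 5
j=6: u_6=91/150 ∈ [11/19, 29/38) → index 7
j=7: u_7=53/75 ∈ [11/19, 29/38) → index 7
j=8: u_8=121/150 ∈ [29/38, 1) → index 8
j=9: u_9=68/75 ∈ [29/38, 1) → index 8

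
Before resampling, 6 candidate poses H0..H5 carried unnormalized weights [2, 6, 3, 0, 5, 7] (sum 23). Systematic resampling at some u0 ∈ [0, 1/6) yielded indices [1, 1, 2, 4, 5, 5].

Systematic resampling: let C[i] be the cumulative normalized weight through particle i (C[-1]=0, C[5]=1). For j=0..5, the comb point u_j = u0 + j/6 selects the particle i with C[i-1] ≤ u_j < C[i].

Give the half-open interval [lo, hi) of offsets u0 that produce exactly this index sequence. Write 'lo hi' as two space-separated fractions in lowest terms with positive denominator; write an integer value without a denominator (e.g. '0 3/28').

2/23 10/69

C = [2/23, 8/23, 11/23, 11/23, 16/23, 1]
j=0 picked index 1: u0 ∈ [2/23, 8/23)
j=1 picked index 1: u0 ∈ [-11/138, 25/138)
j=2 picked index 2: u0 ∈ [1/69, 10/69)
j=3 picked index 4: u0 ∈ [-1/46, 9/46)
j=4 picked index 5: u0 ∈ [2/69, 1/3)
j=5 picked index 5: u0 ∈ [-19/138, 1/6)
intersection: [2/23, 10/69)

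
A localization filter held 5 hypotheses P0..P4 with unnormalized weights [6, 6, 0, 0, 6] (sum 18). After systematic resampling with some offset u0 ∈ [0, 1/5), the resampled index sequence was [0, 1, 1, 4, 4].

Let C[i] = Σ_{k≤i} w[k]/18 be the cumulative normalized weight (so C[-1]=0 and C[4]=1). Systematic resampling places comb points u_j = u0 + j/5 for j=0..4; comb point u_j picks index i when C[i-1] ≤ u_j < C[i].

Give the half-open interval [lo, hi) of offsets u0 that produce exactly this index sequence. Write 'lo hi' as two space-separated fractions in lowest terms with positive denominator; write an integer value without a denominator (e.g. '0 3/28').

C = [1/3, 2/3, 2/3, 2/3, 1]
j=0 picked index 0: u0 ∈ [0, 1/3)
j=1 picked index 1: u0 ∈ [2/15, 7/15)
j=2 picked index 1: u0 ∈ [-1/15, 4/15)
j=3 picked index 4: u0 ∈ [1/15, 2/5)
j=4 picked index 4: u0 ∈ [-2/15, 1/5)
intersection: [2/15, 1/5)

2/15 1/5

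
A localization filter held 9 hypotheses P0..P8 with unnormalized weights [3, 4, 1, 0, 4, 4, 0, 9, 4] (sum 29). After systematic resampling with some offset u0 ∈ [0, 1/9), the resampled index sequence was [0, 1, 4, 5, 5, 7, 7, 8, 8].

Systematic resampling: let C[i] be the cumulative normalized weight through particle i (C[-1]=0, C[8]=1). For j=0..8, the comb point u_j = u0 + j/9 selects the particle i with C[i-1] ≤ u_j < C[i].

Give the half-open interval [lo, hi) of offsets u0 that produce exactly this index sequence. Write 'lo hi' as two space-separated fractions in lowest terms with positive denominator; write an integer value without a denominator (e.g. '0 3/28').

22/261 3/29

C = [3/29, 7/29, 8/29, 8/29, 12/29, 16/29, 16/29, 25/29, 1]
j=0 picked index 0: u0 ∈ [0, 3/29)
j=1 picked index 1: u0 ∈ [-2/261, 34/261)
j=2 picked index 4: u0 ∈ [14/261, 50/261)
j=3 picked index 5: u0 ∈ [7/87, 19/87)
j=4 picked index 5: u0 ∈ [-8/261, 28/261)
j=5 picked index 7: u0 ∈ [-1/261, 80/261)
j=6 picked index 7: u0 ∈ [-10/87, 17/87)
j=7 picked index 8: u0 ∈ [22/261, 2/9)
j=8 picked index 8: u0 ∈ [-7/261, 1/9)
intersection: [22/261, 3/29)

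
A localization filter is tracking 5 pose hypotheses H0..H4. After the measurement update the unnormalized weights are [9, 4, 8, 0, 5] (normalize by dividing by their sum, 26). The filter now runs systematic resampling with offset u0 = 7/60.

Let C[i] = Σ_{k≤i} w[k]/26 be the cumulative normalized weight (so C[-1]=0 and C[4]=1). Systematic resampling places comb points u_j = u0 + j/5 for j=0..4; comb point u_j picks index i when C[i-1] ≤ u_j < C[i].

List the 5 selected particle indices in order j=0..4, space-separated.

C = [9/26, 1/2, 21/26, 21/26, 1]
j=0: u_0=7/60 ∈ [0, 9/26) → index 0
j=1: u_1=19/60 ∈ [0, 9/26) → index 0
j=2: u_2=31/60 ∈ [1/2, 21/26) → index 2
j=3: u_3=43/60 ∈ [1/2, 21/26) → index 2
j=4: u_4=11/12 ∈ [21/26, 1) → index 4

0 0 2 2 4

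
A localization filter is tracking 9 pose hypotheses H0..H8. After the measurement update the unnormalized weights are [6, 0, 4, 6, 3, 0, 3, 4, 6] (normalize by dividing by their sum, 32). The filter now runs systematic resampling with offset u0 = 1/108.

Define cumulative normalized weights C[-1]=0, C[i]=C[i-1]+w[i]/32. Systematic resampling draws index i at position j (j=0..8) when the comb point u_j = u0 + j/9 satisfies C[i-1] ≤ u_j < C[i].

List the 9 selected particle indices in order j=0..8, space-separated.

0 0 2 3 3 4 6 7 8

C = [3/16, 3/16, 5/16, 1/2, 19/32, 19/32, 11/16, 13/16, 1]
j=0: u_0=1/108 ∈ [0, 3/16) → index 0
j=1: u_1=13/108 ∈ [0, 3/16) → index 0
j=2: u_2=25/108 ∈ [3/16, 5/16) → index 2
j=3: u_3=37/108 ∈ [5/16, 1/2) → index 3
j=4: u_4=49/108 ∈ [5/16, 1/2) → index 3
j=5: u_5=61/108 ∈ [1/2, 19/32) → index 4
j=6: u_6=73/108 ∈ [19/32, 11/16) → index 6
j=7: u_7=85/108 ∈ [11/16, 13/16) → index 7
j=8: u_8=97/108 ∈ [13/16, 1) → index 8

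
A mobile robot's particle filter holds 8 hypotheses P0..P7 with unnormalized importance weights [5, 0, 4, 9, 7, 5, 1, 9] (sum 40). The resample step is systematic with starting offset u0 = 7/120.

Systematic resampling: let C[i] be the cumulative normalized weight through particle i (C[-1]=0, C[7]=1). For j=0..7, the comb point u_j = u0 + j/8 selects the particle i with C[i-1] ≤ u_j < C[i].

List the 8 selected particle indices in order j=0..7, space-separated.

0 2 3 3 4 5 7 7

C = [1/8, 1/8, 9/40, 9/20, 5/8, 3/4, 31/40, 1]
j=0: u_0=7/120 ∈ [0, 1/8) → index 0
j=1: u_1=11/60 ∈ [1/8, 9/40) → index 2
j=2: u_2=37/120 ∈ [9/40, 9/20) → index 3
j=3: u_3=13/30 ∈ [9/40, 9/20) → index 3
j=4: u_4=67/120 ∈ [9/20, 5/8) → index 4
j=5: u_5=41/60 ∈ [5/8, 3/4) → index 5
j=6: u_6=97/120 ∈ [31/40, 1) → index 7
j=7: u_7=14/15 ∈ [31/40, 1) → index 7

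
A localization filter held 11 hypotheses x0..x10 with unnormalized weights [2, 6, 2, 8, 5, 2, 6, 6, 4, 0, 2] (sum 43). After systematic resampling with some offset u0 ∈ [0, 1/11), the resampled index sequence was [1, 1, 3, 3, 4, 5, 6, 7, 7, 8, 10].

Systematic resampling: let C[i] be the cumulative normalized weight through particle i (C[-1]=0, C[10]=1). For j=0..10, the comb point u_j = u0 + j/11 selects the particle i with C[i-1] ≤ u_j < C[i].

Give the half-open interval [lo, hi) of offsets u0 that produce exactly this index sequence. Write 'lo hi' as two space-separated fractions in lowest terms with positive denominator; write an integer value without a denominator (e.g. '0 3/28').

C = [2/43, 8/43, 10/43, 18/43, 23/43, 25/43, 31/43, 37/43, 41/43, 41/43, 1]
j=0 picked index 1: u0 ∈ [2/43, 8/43)
j=1 picked index 1: u0 ∈ [-21/473, 45/473)
j=2 picked index 3: u0 ∈ [24/473, 112/473)
j=3 picked index 3: u0 ∈ [-19/473, 69/473)
j=4 picked index 4: u0 ∈ [26/473, 81/473)
j=5 picked index 5: u0 ∈ [38/473, 60/473)
j=6 picked index 6: u0 ∈ [17/473, 83/473)
j=7 picked index 7: u0 ∈ [40/473, 106/473)
j=8 picked index 7: u0 ∈ [-3/473, 63/473)
j=9 picked index 8: u0 ∈ [20/473, 64/473)
j=10 picked index 10: u0 ∈ [21/473, 1/11)
intersection: [40/473, 1/11)

40/473 1/11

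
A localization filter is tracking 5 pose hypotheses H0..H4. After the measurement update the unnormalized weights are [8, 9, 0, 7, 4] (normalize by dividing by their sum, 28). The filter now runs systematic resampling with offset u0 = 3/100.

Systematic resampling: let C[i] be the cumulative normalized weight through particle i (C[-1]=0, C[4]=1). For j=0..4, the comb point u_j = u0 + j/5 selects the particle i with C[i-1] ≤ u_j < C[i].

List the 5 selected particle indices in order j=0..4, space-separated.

0 0 1 3 3

C = [2/7, 17/28, 17/28, 6/7, 1]
j=0: u_0=3/100 ∈ [0, 2/7) → index 0
j=1: u_1=23/100 ∈ [0, 2/7) → index 0
j=2: u_2=43/100 ∈ [2/7, 17/28) → index 1
j=3: u_3=63/100 ∈ [17/28, 6/7) → index 3
j=4: u_4=83/100 ∈ [17/28, 6/7) → index 3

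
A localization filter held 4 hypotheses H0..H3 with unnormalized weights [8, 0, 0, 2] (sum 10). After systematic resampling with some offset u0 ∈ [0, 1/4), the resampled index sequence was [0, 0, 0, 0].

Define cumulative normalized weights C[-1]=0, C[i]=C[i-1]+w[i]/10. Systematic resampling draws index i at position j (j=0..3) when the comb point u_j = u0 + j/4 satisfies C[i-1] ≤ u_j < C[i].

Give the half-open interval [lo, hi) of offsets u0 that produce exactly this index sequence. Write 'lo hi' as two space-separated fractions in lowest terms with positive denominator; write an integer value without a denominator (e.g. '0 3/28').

C = [4/5, 4/5, 4/5, 1]
j=0 picked index 0: u0 ∈ [0, 4/5)
j=1 picked index 0: u0 ∈ [-1/4, 11/20)
j=2 picked index 0: u0 ∈ [-1/2, 3/10)
j=3 picked index 0: u0 ∈ [-3/4, 1/20)
intersection: [0, 1/20)

0 1/20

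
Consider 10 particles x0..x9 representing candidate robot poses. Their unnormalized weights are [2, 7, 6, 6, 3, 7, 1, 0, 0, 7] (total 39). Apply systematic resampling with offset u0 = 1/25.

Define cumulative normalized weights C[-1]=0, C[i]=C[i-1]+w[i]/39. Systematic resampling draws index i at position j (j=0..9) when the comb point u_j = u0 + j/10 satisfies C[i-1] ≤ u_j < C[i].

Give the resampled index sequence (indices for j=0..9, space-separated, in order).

0 1 2 2 3 4 5 5 9 9

C = [2/39, 3/13, 5/13, 7/13, 8/13, 31/39, 32/39, 32/39, 32/39, 1]
j=0: u_0=1/25 ∈ [0, 2/39) → index 0
j=1: u_1=7/50 ∈ [2/39, 3/13) → index 1
j=2: u_2=6/25 ∈ [3/13, 5/13) → index 2
j=3: u_3=17/50 ∈ [3/13, 5/13) → index 2
j=4: u_4=11/25 ∈ [5/13, 7/13) → index 3
j=5: u_5=27/50 ∈ [7/13, 8/13) → index 4
j=6: u_6=16/25 ∈ [8/13, 31/39) → index 5
j=7: u_7=37/50 ∈ [8/13, 31/39) → index 5
j=8: u_8=21/25 ∈ [32/39, 1) → index 9
j=9: u_9=47/50 ∈ [32/39, 1) → index 9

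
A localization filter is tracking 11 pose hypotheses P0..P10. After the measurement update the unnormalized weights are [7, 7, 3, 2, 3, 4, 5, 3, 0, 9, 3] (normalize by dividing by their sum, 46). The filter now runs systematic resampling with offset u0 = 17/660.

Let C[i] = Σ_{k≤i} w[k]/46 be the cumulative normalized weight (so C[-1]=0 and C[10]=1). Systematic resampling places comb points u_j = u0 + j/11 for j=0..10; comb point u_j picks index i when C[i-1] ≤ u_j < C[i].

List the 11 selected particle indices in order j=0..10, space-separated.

0 0 1 1 3 5 6 6 9 9 10

C = [7/46, 7/23, 17/46, 19/46, 11/23, 13/23, 31/46, 17/23, 17/23, 43/46, 1]
j=0: u_0=17/660 ∈ [0, 7/46) → index 0
j=1: u_1=7/60 ∈ [0, 7/46) → index 0
j=2: u_2=137/660 ∈ [7/46, 7/23) → index 1
j=3: u_3=197/660 ∈ [7/46, 7/23) → index 1
j=4: u_4=257/660 ∈ [17/46, 19/46) → index 3
j=5: u_5=317/660 ∈ [11/23, 13/23) → index 5
j=6: u_6=377/660 ∈ [13/23, 31/46) → index 6
j=7: u_7=437/660 ∈ [13/23, 31/46) → index 6
j=8: u_8=497/660 ∈ [17/23, 43/46) → index 9
j=9: u_9=557/660 ∈ [17/23, 43/46) → index 9
j=10: u_10=617/660 ∈ [43/46, 1) → index 10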